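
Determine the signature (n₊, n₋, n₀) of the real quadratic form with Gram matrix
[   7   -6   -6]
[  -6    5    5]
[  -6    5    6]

step 0: pivot 7 → sign +
step 1: pivot -1/7 → sign −
step 2: pivot 1 → sign +
signature = (2, 1, 0)

Answer: (2, 1, 0)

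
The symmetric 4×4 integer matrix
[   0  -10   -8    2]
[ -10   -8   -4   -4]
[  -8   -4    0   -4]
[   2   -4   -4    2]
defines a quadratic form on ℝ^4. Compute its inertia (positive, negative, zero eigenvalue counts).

step 0: pivot -8 → sign −
step 1: pivot 25/2 → sign +
step 2: pivot 32/25 → sign +
step 3: row/col 3 already zero → sign 0
signature = (2, 1, 1)

Answer: (2, 1, 1)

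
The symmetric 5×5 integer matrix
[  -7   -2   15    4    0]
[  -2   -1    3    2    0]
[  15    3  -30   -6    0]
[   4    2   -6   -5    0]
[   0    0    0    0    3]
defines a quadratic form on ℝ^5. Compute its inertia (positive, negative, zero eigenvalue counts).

step 0: pivot -7 → sign −
step 1: pivot -3/7 → sign −
step 2: pivot 6 → sign +
step 3: pivot -1 → sign −
step 4: pivot 3 → sign +
signature = (2, 3, 0)

Answer: (2, 3, 0)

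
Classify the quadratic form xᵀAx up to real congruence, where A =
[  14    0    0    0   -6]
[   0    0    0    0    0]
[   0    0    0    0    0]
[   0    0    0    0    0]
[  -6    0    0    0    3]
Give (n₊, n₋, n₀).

Answer: (2, 0, 3)

Derivation:
step 0: pivot 14 → sign +
step 1: pivot 3/7 → sign +
step 2: row/col 2 already zero → sign 0
step 3: row/col 3 already zero → sign 0
step 4: row/col 4 already zero → sign 0
signature = (2, 0, 3)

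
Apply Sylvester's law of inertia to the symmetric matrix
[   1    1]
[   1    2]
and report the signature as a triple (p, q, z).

step 0: pivot 1 → sign +
step 1: pivot 1 → sign +
signature = (2, 0, 0)

Answer: (2, 0, 0)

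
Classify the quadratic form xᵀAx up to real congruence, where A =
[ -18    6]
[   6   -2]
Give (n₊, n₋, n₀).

step 0: pivot -18 → sign −
step 1: row/col 1 already zero → sign 0
signature = (0, 1, 1)

Answer: (0, 1, 1)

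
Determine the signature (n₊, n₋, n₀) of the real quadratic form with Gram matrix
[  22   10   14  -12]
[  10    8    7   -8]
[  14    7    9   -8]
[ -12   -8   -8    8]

Answer: (2, 1, 1)

Derivation:
step 0: pivot 22 → sign +
step 1: pivot 38/11 → sign +
step 2: pivot -1/38 → sign −
step 3: row/col 3 already zero → sign 0
signature = (2, 1, 1)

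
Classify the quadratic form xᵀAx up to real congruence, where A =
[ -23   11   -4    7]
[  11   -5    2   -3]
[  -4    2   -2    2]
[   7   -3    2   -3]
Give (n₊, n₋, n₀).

Answer: (1, 3, 0)

Derivation:
step 0: pivot -23 → sign −
step 1: pivot 6/23 → sign +
step 2: pivot -4/3 → sign −
step 3: pivot -1 → sign −
signature = (1, 3, 0)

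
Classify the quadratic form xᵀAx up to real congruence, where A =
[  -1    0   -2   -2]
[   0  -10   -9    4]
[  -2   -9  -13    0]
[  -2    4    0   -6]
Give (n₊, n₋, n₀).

step 0: pivot -1 → sign −
step 1: pivot -10 → sign −
step 2: pivot -9/10 → sign −
step 3: pivot -2/9 → sign −
signature = (0, 4, 0)

Answer: (0, 4, 0)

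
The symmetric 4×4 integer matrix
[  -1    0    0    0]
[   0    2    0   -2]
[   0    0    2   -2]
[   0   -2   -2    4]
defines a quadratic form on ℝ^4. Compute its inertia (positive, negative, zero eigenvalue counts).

step 0: pivot -1 → sign −
step 1: pivot 2 → sign +
step 2: pivot 2 → sign +
step 3: row/col 3 already zero → sign 0
signature = (2, 1, 1)

Answer: (2, 1, 1)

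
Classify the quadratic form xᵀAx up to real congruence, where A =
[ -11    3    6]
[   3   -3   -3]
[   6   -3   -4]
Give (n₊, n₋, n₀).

step 0: pivot -11 → sign −
step 1: pivot -24/11 → sign −
step 2: pivot 1/8 → sign +
signature = (1, 2, 0)

Answer: (1, 2, 0)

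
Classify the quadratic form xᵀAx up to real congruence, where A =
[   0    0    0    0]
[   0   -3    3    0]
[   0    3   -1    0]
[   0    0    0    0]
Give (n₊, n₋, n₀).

Answer: (1, 1, 2)

Derivation:
step 0: pivot -3 → sign −
step 1: pivot 2 → sign +
step 2: row/col 2 already zero → sign 0
step 3: row/col 3 already zero → sign 0
signature = (1, 1, 2)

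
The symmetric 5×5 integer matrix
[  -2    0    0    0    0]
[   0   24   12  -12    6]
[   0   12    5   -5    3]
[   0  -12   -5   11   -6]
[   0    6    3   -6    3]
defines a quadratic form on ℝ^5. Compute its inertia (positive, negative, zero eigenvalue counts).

Answer: (2, 2, 1)

Derivation:
step 0: pivot -2 → sign −
step 1: pivot 24 → sign +
step 2: pivot -1 → sign −
step 3: pivot 6 → sign +
step 4: row/col 4 already zero → sign 0
signature = (2, 2, 1)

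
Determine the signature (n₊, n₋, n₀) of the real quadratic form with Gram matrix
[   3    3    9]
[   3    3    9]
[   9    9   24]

step 0: pivot 3 → sign +
step 1: pivot -3 → sign −
step 2: row/col 2 already zero → sign 0
signature = (1, 1, 1)

Answer: (1, 1, 1)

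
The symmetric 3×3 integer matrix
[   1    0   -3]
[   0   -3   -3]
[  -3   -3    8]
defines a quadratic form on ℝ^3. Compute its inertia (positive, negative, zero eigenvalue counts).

step 0: pivot 1 → sign +
step 1: pivot -3 → sign −
step 2: pivot 2 → sign +
signature = (2, 1, 0)

Answer: (2, 1, 0)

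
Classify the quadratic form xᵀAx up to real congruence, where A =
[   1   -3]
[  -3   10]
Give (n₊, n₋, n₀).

step 0: pivot 1 → sign +
step 1: pivot 1 → sign +
signature = (2, 0, 0)

Answer: (2, 0, 0)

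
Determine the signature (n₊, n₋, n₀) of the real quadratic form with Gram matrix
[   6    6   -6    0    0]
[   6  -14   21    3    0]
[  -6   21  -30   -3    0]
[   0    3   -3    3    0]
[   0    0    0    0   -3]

step 0: pivot 6 → sign +
step 1: pivot -20 → sign −
step 2: pivot 9/20 → sign +
step 3: pivot 1 → sign +
step 4: pivot -3 → sign −
signature = (3, 2, 0)

Answer: (3, 2, 0)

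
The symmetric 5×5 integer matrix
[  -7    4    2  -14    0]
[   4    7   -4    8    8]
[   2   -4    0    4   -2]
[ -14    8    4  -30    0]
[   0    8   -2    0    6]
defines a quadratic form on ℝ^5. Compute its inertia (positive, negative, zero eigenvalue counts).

Answer: (1, 4, 0)

Derivation:
step 0: pivot -7 → sign −
step 1: pivot 65/7 → sign +
step 2: pivot -4/13 → sign −
step 3: pivot -2 → sign −
step 4: pivot -1/5 → sign −
signature = (1, 4, 0)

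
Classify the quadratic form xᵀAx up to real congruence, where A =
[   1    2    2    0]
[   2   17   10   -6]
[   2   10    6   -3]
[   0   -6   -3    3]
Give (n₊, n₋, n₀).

Answer: (3, 1, 0)

Derivation:
step 0: pivot 1 → sign +
step 1: pivot 13 → sign +
step 2: pivot -10/13 → sign −
step 3: pivot 3/10 → sign +
signature = (3, 1, 0)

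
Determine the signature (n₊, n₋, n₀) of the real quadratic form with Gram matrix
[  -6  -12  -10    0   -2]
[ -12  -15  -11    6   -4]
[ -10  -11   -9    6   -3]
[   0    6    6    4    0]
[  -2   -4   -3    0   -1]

Answer: (1, 3, 1)

Derivation:
step 0: pivot -6 → sign −
step 1: pivot 9 → sign +
step 2: pivot -4/3 → sign −
step 3: pivot -1/4 → sign −
step 4: row/col 4 already zero → sign 0
signature = (1, 3, 1)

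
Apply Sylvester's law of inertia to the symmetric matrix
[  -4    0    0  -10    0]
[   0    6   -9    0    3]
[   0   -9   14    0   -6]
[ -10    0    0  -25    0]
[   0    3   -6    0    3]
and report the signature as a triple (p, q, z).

step 0: pivot -4 → sign −
step 1: pivot 6 → sign +
step 2: pivot 1/2 → sign +
step 3: pivot -3 → sign −
step 4: row/col 4 already zero → sign 0
signature = (2, 2, 1)

Answer: (2, 2, 1)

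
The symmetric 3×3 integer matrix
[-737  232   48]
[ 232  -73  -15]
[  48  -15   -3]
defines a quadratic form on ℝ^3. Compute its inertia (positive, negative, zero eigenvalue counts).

Answer: (1, 2, 0)

Derivation:
step 0: pivot -737 → sign −
step 1: pivot 23/737 → sign +
step 2: pivot -6/23 → sign −
signature = (1, 2, 0)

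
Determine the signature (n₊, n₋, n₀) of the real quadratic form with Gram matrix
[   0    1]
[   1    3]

step 0: pivot 3 → sign +
step 1: pivot -1/3 → sign −
signature = (1, 1, 0)

Answer: (1, 1, 0)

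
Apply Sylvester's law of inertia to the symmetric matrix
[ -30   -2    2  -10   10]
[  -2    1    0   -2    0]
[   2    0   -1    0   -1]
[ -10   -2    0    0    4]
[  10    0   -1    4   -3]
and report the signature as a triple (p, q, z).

Answer: (3, 2, 0)

Derivation:
step 0: pivot -30 → sign −
step 1: pivot 17/15 → sign +
step 2: pivot -15/17 → sign −
step 3: pivot 38/15 → sign +
step 4: pivot 2/19 → sign +
signature = (3, 2, 0)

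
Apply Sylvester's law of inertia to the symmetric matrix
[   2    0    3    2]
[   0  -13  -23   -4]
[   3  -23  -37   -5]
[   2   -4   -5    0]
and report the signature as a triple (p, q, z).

Answer: (2, 2, 0)

Derivation:
step 0: pivot 2 → sign +
step 1: pivot -13 → sign −
step 2: pivot -21/26 → sign −
step 3: pivot 2/7 → sign +
signature = (2, 2, 0)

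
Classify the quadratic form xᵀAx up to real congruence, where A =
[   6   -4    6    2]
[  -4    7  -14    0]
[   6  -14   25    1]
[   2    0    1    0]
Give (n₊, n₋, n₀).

Answer: (2, 2, 0)

Derivation:
step 0: pivot 6 → sign +
step 1: pivot 13/3 → sign +
step 2: pivot -53/13 → sign −
step 3: pivot -1/53 → sign −
signature = (2, 2, 0)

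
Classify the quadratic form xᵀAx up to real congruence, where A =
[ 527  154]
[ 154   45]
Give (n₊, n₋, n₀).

Answer: (1, 1, 0)

Derivation:
step 0: pivot 527 → sign +
step 1: pivot -1/527 → sign −
signature = (1, 1, 0)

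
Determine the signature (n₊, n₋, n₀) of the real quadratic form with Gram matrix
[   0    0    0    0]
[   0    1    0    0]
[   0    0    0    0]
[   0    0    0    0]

step 0: pivot 1 → sign +
step 1: row/col 1 already zero → sign 0
step 2: row/col 2 already zero → sign 0
step 3: row/col 3 already zero → sign 0
signature = (1, 0, 3)

Answer: (1, 0, 3)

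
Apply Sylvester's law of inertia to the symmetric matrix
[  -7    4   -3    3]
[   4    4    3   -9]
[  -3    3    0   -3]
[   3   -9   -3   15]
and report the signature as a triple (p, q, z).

step 0: pivot -7 → sign −
step 1: pivot 44/7 → sign +
step 2: pivot 45/44 → sign +
step 3: pivot 1/5 → sign +
signature = (3, 1, 0)

Answer: (3, 1, 0)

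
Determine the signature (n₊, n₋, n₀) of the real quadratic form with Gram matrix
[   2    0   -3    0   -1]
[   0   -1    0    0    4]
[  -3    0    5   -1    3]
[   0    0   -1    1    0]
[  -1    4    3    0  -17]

step 0: pivot 2 → sign +
step 1: pivot -1 → sign −
step 2: pivot 1/2 → sign +
step 3: pivot -1 → sign −
step 4: pivot 3 → sign +
signature = (3, 2, 0)

Answer: (3, 2, 0)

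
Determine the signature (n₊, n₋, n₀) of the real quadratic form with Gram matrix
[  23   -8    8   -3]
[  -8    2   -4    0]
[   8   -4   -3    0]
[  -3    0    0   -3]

Answer: (1, 3, 0)

Derivation:
step 0: pivot 23 → sign +
step 1: pivot -18/23 → sign −
step 2: pivot -35/9 → sign −
step 3: pivot -6/35 → sign −
signature = (1, 3, 0)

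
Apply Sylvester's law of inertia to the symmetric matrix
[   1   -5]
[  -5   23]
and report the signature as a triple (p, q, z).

step 0: pivot 1 → sign +
step 1: pivot -2 → sign −
signature = (1, 1, 0)

Answer: (1, 1, 0)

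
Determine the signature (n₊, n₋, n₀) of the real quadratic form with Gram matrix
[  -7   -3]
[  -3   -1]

step 0: pivot -7 → sign −
step 1: pivot 2/7 → sign +
signature = (1, 1, 0)

Answer: (1, 1, 0)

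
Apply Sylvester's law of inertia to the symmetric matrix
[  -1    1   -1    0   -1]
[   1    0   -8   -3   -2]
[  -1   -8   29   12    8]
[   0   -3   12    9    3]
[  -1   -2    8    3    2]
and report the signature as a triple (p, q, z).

step 0: pivot -1 → sign −
step 1: pivot 1 → sign +
step 2: pivot -51 → sign −
step 3: pivot 75/17 → sign +
step 4: pivot 6/25 → sign +
signature = (3, 2, 0)

Answer: (3, 2, 0)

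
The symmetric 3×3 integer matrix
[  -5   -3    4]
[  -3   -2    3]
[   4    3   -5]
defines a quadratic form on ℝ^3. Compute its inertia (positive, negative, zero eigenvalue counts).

Answer: (0, 2, 1)

Derivation:
step 0: pivot -5 → sign −
step 1: pivot -1/5 → sign −
step 2: row/col 2 already zero → sign 0
signature = (0, 2, 1)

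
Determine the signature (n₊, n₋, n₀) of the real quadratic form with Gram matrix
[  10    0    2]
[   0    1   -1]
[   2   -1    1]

Answer: (2, 1, 0)

Derivation:
step 0: pivot 10 → sign +
step 1: pivot 1 → sign +
step 2: pivot -2/5 → sign −
signature = (2, 1, 0)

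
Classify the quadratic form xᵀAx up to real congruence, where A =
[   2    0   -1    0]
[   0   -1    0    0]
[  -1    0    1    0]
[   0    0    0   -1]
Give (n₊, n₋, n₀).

step 0: pivot 2 → sign +
step 1: pivot -1 → sign −
step 2: pivot 1/2 → sign +
step 3: pivot -1 → sign −
signature = (2, 2, 0)

Answer: (2, 2, 0)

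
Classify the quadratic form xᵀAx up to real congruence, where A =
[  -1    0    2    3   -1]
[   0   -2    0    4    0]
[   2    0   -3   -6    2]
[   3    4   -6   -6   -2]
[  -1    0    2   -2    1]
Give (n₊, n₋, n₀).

Answer: (2, 3, 0)

Derivation:
step 0: pivot -1 → sign −
step 1: pivot -2 → sign −
step 2: pivot 1 → sign +
step 3: pivot 11 → sign +
step 4: pivot -3/11 → sign −
signature = (2, 3, 0)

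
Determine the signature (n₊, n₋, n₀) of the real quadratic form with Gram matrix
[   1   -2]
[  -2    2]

step 0: pivot 1 → sign +
step 1: pivot -2 → sign −
signature = (1, 1, 0)

Answer: (1, 1, 0)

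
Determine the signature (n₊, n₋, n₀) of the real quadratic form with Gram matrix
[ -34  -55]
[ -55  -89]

step 0: pivot -34 → sign −
step 1: pivot -1/34 → sign −
signature = (0, 2, 0)

Answer: (0, 2, 0)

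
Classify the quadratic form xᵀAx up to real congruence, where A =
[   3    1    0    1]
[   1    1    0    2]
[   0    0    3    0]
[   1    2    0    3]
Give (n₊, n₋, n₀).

step 0: pivot 3 → sign +
step 1: pivot 2/3 → sign +
step 2: pivot 3 → sign +
step 3: pivot -3/2 → sign −
signature = (3, 1, 0)

Answer: (3, 1, 0)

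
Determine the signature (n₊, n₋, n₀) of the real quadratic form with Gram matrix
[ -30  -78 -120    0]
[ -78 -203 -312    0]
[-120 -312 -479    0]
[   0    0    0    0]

step 0: pivot -30 → sign −
step 1: pivot -1/5 → sign −
step 2: pivot 1 → sign +
step 3: row/col 3 already zero → sign 0
signature = (1, 2, 1)

Answer: (1, 2, 1)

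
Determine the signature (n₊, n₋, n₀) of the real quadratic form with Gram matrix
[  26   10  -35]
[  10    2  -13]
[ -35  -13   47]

Answer: (1, 1, 1)

Derivation:
step 0: pivot 26 → sign +
step 1: pivot -24/13 → sign −
step 2: row/col 2 already zero → sign 0
signature = (1, 1, 1)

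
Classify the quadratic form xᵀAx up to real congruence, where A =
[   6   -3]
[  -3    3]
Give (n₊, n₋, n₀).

Answer: (2, 0, 0)

Derivation:
step 0: pivot 6 → sign +
step 1: pivot 3/2 → sign +
signature = (2, 0, 0)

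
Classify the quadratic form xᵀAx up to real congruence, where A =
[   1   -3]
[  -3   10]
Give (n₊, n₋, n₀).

step 0: pivot 1 → sign +
step 1: pivot 1 → sign +
signature = (2, 0, 0)

Answer: (2, 0, 0)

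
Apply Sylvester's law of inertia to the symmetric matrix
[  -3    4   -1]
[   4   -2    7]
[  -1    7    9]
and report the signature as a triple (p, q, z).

Answer: (1, 2, 0)

Derivation:
step 0: pivot -3 → sign −
step 1: pivot 10/3 → sign +
step 2: pivot -3/10 → sign −
signature = (1, 2, 0)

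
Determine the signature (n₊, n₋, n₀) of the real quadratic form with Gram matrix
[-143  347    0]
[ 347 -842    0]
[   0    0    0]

Answer: (1, 1, 1)

Derivation:
step 0: pivot -143 → sign −
step 1: pivot 3/143 → sign +
step 2: row/col 2 already zero → sign 0
signature = (1, 1, 1)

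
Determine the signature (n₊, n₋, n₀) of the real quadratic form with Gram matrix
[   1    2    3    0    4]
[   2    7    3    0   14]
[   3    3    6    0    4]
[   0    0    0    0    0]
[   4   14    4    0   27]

Answer: (2, 2, 1)

Derivation:
step 0: pivot 1 → sign +
step 1: pivot 3 → sign +
step 2: pivot -6 → sign −
step 3: pivot -1/3 → sign −
step 4: row/col 4 already zero → sign 0
signature = (2, 2, 1)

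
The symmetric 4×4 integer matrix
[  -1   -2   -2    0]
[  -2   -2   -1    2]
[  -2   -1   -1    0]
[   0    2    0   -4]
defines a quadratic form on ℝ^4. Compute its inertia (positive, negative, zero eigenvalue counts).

step 0: pivot -1 → sign −
step 1: pivot 2 → sign +
step 2: pivot -3/2 → sign −
step 3: row/col 3 already zero → sign 0
signature = (1, 2, 1)

Answer: (1, 2, 1)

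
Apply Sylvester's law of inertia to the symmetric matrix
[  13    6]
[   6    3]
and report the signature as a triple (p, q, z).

step 0: pivot 13 → sign +
step 1: pivot 3/13 → sign +
signature = (2, 0, 0)

Answer: (2, 0, 0)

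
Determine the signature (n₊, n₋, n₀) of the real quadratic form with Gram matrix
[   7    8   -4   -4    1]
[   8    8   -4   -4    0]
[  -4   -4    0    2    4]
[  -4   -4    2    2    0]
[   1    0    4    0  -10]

Answer: (1, 3, 1)

Derivation:
step 0: pivot 7 → sign +
step 1: pivot -8/7 → sign −
step 2: pivot -2 → sign −
step 3: pivot -1 → sign −
step 4: row/col 4 already zero → sign 0
signature = (1, 3, 1)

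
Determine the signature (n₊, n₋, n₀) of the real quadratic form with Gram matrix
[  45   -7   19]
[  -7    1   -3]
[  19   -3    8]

step 0: pivot 45 → sign +
step 1: pivot -4/45 → sign −
step 2: row/col 2 already zero → sign 0
signature = (1, 1, 1)

Answer: (1, 1, 1)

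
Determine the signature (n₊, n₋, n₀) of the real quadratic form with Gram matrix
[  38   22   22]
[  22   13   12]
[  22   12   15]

Answer: (3, 0, 0)

Derivation:
step 0: pivot 38 → sign +
step 1: pivot 5/19 → sign +
step 2: pivot 1/5 → sign +
signature = (3, 0, 0)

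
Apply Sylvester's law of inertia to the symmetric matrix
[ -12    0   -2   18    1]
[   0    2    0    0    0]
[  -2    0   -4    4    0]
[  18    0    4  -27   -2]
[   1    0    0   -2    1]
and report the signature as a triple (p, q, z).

Answer: (2, 2, 1)

Derivation:
step 0: pivot -12 → sign −
step 1: pivot 2 → sign +
step 2: pivot -11/3 → sign −
step 3: pivot 3/11 → sign +
step 4: row/col 4 already zero → sign 0
signature = (2, 2, 1)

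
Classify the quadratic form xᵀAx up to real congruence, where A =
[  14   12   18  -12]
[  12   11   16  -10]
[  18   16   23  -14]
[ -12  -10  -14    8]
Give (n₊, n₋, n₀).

Answer: (2, 1, 1)

Derivation:
step 0: pivot 14 → sign +
step 1: pivot 5/7 → sign +
step 2: pivot -3/5 → sign −
step 3: row/col 3 already zero → sign 0
signature = (2, 1, 1)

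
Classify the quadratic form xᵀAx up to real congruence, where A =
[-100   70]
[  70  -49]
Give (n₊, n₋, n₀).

step 0: pivot -100 → sign −
step 1: row/col 1 already zero → sign 0
signature = (0, 1, 1)

Answer: (0, 1, 1)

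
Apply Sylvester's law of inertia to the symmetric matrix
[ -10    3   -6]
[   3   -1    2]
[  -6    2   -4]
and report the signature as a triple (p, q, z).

step 0: pivot -10 → sign −
step 1: pivot -1/10 → sign −
step 2: row/col 2 already zero → sign 0
signature = (0, 2, 1)

Answer: (0, 2, 1)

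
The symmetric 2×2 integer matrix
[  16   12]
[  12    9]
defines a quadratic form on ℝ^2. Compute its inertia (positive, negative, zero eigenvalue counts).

Answer: (1, 0, 1)

Derivation:
step 0: pivot 16 → sign +
step 1: row/col 1 already zero → sign 0
signature = (1, 0, 1)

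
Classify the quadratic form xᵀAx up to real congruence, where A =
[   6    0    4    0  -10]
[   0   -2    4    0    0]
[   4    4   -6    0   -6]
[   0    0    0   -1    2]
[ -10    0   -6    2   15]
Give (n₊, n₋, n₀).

Answer: (2, 3, 0)

Derivation:
step 0: pivot 6 → sign +
step 1: pivot -2 → sign −
step 2: pivot -2/3 → sign −
step 3: pivot -1 → sign −
step 4: pivot 3 → sign +
signature = (2, 3, 0)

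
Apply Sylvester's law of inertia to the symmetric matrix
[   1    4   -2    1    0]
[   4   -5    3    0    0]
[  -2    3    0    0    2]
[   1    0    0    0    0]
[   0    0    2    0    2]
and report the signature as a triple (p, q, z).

step 0: pivot 1 → sign +
step 1: pivot -21 → sign −
step 2: pivot 37/21 → sign +
step 3: pivot -9/37 → sign −
step 4: pivot -2/9 → sign −
signature = (2, 3, 0)

Answer: (2, 3, 0)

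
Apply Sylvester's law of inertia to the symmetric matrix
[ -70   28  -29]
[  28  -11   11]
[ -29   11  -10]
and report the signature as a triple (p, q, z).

step 0: pivot -70 → sign −
step 1: pivot 1/5 → sign +
step 2: pivot 3/14 → sign +
signature = (2, 1, 0)

Answer: (2, 1, 0)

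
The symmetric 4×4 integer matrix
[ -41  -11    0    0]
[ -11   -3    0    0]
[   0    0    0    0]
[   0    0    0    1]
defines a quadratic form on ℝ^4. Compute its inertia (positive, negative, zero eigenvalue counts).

step 0: pivot -41 → sign −
step 1: pivot -2/41 → sign −
step 2: pivot 1 → sign +
step 3: row/col 3 already zero → sign 0
signature = (1, 2, 1)

Answer: (1, 2, 1)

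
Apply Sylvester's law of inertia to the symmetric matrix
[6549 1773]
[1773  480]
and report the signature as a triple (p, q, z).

step 0: pivot 6549 → sign +
step 1: pivot -3/2183 → sign −
signature = (1, 1, 0)

Answer: (1, 1, 0)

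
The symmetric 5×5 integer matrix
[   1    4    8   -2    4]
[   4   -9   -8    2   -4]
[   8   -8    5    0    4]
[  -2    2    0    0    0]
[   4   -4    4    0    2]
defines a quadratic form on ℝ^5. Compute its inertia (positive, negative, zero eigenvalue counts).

step 0: pivot 1 → sign +
step 1: pivot -25 → sign −
step 2: pivot 5 → sign +
step 3: pivot -6/5 → sign −
step 4: row/col 4 already zero → sign 0
signature = (2, 2, 1)

Answer: (2, 2, 1)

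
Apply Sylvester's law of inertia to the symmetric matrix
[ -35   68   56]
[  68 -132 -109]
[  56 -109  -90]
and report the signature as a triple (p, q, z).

step 0: pivot -35 → sign −
step 1: pivot 4/35 → sign +
step 2: pivot -3/4 → sign −
signature = (1, 2, 0)

Answer: (1, 2, 0)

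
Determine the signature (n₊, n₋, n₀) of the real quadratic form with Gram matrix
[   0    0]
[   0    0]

step 0: row/col 0 already zero → sign 0
step 1: row/col 1 already zero → sign 0
signature = (0, 0, 2)

Answer: (0, 0, 2)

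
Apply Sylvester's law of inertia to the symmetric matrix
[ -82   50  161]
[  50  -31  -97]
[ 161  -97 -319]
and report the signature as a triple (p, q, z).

step 0: pivot -82 → sign −
step 1: pivot -21/41 → sign −
step 2: pivot -3/14 → sign −
signature = (0, 3, 0)

Answer: (0, 3, 0)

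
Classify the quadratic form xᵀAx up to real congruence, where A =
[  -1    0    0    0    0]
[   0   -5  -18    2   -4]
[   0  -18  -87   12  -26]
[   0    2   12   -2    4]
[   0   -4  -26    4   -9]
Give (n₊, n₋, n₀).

Answer: (1, 4, 0)

Derivation:
step 0: pivot -1 → sign −
step 1: pivot -5 → sign −
step 2: pivot -111/5 → sign −
step 3: pivot -6/37 → sign −
step 4: pivot 1/3 → sign +
signature = (1, 4, 0)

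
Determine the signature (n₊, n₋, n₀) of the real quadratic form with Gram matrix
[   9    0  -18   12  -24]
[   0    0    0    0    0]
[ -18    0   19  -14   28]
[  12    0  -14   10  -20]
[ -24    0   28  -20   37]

Answer: (1, 3, 1)

Derivation:
step 0: pivot 9 → sign +
step 1: pivot -17 → sign −
step 2: pivot -2/17 → sign −
step 3: pivot -3 → sign −
step 4: row/col 4 already zero → sign 0
signature = (1, 3, 1)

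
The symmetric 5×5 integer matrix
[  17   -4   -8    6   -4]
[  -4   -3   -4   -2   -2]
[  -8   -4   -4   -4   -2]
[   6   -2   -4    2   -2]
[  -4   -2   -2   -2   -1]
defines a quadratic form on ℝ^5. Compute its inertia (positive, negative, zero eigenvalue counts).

step 0: pivot 17 → sign +
step 1: pivot -67/17 → sign −
step 2: pivot 68/67 → sign +
step 3: pivot -2/17 → sign −
step 4: row/col 4 already zero → sign 0
signature = (2, 2, 1)

Answer: (2, 2, 1)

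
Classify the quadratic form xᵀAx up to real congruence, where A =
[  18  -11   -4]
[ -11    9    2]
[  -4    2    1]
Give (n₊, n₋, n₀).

step 0: pivot 18 → sign +
step 1: pivot 41/18 → sign +
step 2: pivot 1/41 → sign +
signature = (3, 0, 0)

Answer: (3, 0, 0)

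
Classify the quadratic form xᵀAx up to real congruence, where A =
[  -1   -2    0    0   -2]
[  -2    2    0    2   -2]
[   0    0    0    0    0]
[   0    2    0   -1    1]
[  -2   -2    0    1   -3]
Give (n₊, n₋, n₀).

step 0: pivot -1 → sign −
step 1: pivot 6 → sign +
step 2: pivot -5/3 → sign −
step 3: pivot 2/5 → sign +
step 4: row/col 4 already zero → sign 0
signature = (2, 2, 1)

Answer: (2, 2, 1)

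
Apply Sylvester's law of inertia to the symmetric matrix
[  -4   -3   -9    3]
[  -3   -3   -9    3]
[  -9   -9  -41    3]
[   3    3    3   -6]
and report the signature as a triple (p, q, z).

Answer: (0, 4, 0)

Derivation:
step 0: pivot -4 → sign −
step 1: pivot -3/4 → sign −
step 2: pivot -14 → sign −
step 3: pivot -3/7 → sign −
signature = (0, 4, 0)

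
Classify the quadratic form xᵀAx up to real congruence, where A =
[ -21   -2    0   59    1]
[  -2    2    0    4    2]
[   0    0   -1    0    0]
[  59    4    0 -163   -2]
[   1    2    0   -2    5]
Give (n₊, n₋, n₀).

step 0: pivot -21 → sign −
step 1: pivot 46/21 → sign +
step 2: pivot -1 → sign −
step 3: pivot 36/23 → sign +
step 4: pivot 1/4 → sign +
signature = (3, 2, 0)

Answer: (3, 2, 0)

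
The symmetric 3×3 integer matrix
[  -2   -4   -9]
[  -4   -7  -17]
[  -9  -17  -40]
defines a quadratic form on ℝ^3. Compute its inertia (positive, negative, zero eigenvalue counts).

step 0: pivot -2 → sign −
step 1: pivot 1 → sign +
step 2: pivot -1/2 → sign −
signature = (1, 2, 0)

Answer: (1, 2, 0)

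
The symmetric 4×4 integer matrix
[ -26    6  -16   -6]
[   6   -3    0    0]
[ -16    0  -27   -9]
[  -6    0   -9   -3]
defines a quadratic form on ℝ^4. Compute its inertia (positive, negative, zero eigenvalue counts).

Answer: (1, 3, 0)

Derivation:
step 0: pivot -26 → sign −
step 1: pivot -21/13 → sign −
step 2: pivot -61/7 → sign −
step 3: pivot 6/61 → sign +
signature = (1, 3, 0)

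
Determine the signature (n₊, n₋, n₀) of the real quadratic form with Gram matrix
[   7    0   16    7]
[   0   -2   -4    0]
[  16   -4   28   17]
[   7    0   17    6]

step 0: pivot 7 → sign +
step 1: pivot -2 → sign −
step 2: pivot -4/7 → sign −
step 3: pivot 3/4 → sign +
signature = (2, 2, 0)

Answer: (2, 2, 0)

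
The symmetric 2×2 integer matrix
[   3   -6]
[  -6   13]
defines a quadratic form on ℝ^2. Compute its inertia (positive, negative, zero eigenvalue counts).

Answer: (2, 0, 0)

Derivation:
step 0: pivot 3 → sign +
step 1: pivot 1 → sign +
signature = (2, 0, 0)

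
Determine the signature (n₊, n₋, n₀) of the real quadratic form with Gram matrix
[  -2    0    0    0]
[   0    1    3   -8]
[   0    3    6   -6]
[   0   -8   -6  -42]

step 0: pivot -2 → sign −
step 1: pivot 1 → sign +
step 2: pivot -3 → sign −
step 3: pivot 2 → sign +
signature = (2, 2, 0)

Answer: (2, 2, 0)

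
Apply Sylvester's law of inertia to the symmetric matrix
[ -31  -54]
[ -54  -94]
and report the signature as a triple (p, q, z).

step 0: pivot -31 → sign −
step 1: pivot 2/31 → sign +
signature = (1, 1, 0)

Answer: (1, 1, 0)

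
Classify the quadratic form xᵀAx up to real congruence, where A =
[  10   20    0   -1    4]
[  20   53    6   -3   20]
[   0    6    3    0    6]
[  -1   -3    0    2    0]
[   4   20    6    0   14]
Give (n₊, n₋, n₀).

step 0: pivot 10 → sign +
step 1: pivot 13 → sign +
step 2: pivot 3/13 → sign +
step 3: pivot 9/10 → sign +
step 4: pivot 2/9 → sign +
signature = (5, 0, 0)

Answer: (5, 0, 0)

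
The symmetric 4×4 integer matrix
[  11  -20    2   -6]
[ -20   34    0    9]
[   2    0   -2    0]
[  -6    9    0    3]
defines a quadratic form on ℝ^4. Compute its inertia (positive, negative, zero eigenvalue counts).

step 0: pivot 11 → sign +
step 1: pivot -26/11 → sign −
step 2: pivot 42/13 → sign +
step 3: pivot 3/14 → sign +
signature = (3, 1, 0)

Answer: (3, 1, 0)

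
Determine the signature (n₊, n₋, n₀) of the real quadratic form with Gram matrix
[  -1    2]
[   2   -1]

Answer: (1, 1, 0)

Derivation:
step 0: pivot -1 → sign −
step 1: pivot 3 → sign +
signature = (1, 1, 0)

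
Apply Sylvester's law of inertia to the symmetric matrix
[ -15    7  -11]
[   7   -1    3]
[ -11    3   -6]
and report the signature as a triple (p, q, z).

Answer: (2, 1, 0)

Derivation:
step 0: pivot -15 → sign −
step 1: pivot 34/15 → sign +
step 2: pivot 1/17 → sign +
signature = (2, 1, 0)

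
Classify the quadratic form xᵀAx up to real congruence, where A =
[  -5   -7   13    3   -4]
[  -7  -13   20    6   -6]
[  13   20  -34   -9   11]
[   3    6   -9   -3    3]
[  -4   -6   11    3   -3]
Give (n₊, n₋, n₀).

Answer: (2, 3, 0)

Derivation:
step 0: pivot -5 → sign −
step 1: pivot -16/5 → sign −
step 2: pivot 13/16 → sign +
step 3: pivot -3/13 → sign −
step 4: pivot 1 → sign +
signature = (2, 3, 0)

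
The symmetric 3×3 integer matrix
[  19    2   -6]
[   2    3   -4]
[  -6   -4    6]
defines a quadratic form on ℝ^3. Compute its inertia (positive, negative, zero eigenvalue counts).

Answer: (3, 0, 0)

Derivation:
step 0: pivot 19 → sign +
step 1: pivot 53/19 → sign +
step 2: pivot 2/53 → sign +
signature = (3, 0, 0)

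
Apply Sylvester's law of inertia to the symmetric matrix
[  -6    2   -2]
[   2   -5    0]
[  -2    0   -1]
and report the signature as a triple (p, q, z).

Answer: (0, 3, 0)

Derivation:
step 0: pivot -6 → sign −
step 1: pivot -13/3 → sign −
step 2: pivot -3/13 → sign −
signature = (0, 3, 0)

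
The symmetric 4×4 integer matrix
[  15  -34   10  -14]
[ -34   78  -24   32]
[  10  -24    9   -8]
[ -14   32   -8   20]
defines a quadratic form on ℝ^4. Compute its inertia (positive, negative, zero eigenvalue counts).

Answer: (3, 0, 1)

Derivation:
step 0: pivot 15 → sign +
step 1: pivot 14/15 → sign +
step 2: pivot 3/7 → sign +
step 3: row/col 3 already zero → sign 0
signature = (3, 0, 1)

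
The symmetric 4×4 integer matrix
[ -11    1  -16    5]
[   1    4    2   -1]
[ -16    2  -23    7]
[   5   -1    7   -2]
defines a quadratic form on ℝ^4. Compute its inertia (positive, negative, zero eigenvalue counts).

Answer: (2, 1, 1)

Derivation:
step 0: pivot -11 → sign −
step 1: pivot 45/11 → sign +
step 2: pivot 1/5 → sign +
step 3: row/col 3 already zero → sign 0
signature = (2, 1, 1)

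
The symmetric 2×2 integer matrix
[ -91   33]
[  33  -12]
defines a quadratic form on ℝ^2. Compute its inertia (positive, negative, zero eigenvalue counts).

Answer: (0, 2, 0)

Derivation:
step 0: pivot -91 → sign −
step 1: pivot -3/91 → sign −
signature = (0, 2, 0)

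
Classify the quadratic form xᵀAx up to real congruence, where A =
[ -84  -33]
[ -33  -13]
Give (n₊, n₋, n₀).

Answer: (0, 2, 0)

Derivation:
step 0: pivot -84 → sign −
step 1: pivot -1/28 → sign −
signature = (0, 2, 0)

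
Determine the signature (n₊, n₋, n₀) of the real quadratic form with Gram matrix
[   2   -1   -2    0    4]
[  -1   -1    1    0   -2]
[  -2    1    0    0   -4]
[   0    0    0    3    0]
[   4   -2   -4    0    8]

Answer: (2, 2, 1)

Derivation:
step 0: pivot 2 → sign +
step 1: pivot -3/2 → sign −
step 2: pivot -2 → sign −
step 3: pivot 3 → sign +
step 4: row/col 4 already zero → sign 0
signature = (2, 2, 1)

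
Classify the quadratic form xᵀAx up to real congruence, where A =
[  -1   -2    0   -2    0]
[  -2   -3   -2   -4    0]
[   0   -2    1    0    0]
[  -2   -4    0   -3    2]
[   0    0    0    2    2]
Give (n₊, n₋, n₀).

Answer: (2, 3, 0)

Derivation:
step 0: pivot -1 → sign −
step 1: pivot 1 → sign +
step 2: pivot -3 → sign −
step 3: pivot 1 → sign +
step 4: pivot -2 → sign −
signature = (2, 3, 0)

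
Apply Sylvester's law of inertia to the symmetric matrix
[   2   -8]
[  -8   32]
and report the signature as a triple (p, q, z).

Answer: (1, 0, 1)

Derivation:
step 0: pivot 2 → sign +
step 1: row/col 1 already zero → sign 0
signature = (1, 0, 1)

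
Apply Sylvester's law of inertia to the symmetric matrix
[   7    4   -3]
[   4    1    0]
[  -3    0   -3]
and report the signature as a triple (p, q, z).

step 0: pivot 7 → sign +
step 1: pivot -9/7 → sign −
step 2: pivot -2 → sign −
signature = (1, 2, 0)

Answer: (1, 2, 0)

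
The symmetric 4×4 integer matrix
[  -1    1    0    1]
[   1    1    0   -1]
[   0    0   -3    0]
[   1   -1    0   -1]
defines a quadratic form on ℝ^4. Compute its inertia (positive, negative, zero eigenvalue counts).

step 0: pivot -1 → sign −
step 1: pivot 2 → sign +
step 2: pivot -3 → sign −
step 3: row/col 3 already zero → sign 0
signature = (1, 2, 1)

Answer: (1, 2, 1)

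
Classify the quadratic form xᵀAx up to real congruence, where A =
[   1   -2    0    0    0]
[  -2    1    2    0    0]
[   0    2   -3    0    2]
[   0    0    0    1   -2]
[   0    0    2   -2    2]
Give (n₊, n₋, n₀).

Answer: (3, 2, 0)

Derivation:
step 0: pivot 1 → sign +
step 1: pivot -3 → sign −
step 2: pivot -5/3 → sign −
step 3: pivot 1 → sign +
step 4: pivot 2/5 → sign +
signature = (3, 2, 0)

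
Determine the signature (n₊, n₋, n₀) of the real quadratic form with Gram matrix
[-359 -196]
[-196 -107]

step 0: pivot -359 → sign −
step 1: pivot 3/359 → sign +
signature = (1, 1, 0)

Answer: (1, 1, 0)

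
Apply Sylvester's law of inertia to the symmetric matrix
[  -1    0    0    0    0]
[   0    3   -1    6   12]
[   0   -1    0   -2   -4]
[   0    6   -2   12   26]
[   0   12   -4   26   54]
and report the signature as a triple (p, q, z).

Answer: (2, 3, 0)

Derivation:
step 0: pivot -1 → sign −
step 1: pivot 3 → sign +
step 2: pivot -1/3 → sign −
step 3: pivot 6 → sign +
step 4: pivot -2/3 → sign −
signature = (2, 3, 0)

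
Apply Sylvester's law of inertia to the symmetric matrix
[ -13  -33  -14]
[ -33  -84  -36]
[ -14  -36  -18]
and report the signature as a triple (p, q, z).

step 0: pivot -13 → sign −
step 1: pivot -3/13 → sign −
step 2: pivot -2 → sign −
signature = (0, 3, 0)

Answer: (0, 3, 0)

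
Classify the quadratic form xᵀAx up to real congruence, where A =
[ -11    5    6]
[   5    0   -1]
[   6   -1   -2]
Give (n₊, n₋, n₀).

step 0: pivot -11 → sign −
step 1: pivot 25/11 → sign +
step 2: pivot -1/25 → sign −
signature = (1, 2, 0)

Answer: (1, 2, 0)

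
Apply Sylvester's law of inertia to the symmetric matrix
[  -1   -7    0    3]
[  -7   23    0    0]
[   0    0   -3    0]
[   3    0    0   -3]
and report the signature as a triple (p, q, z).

Answer: (1, 3, 0)

Derivation:
step 0: pivot -1 → sign −
step 1: pivot 72 → sign +
step 2: pivot -3 → sign −
step 3: pivot -1/8 → sign −
signature = (1, 3, 0)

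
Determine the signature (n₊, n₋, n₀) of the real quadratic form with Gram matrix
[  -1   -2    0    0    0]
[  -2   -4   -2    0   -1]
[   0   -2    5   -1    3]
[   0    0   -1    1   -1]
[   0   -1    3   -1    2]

step 0: pivot -1 → sign −
step 1: pivot 5 → sign +
step 2: pivot -4/5 → sign −
step 3: pivot 1 → sign +
step 4: row/col 4 already zero → sign 0
signature = (2, 2, 1)

Answer: (2, 2, 1)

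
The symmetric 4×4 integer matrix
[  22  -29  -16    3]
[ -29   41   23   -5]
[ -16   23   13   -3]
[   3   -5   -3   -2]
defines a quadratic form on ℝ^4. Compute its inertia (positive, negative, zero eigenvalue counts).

Answer: (3, 1, 0)

Derivation:
step 0: pivot 22 → sign +
step 1: pivot 61/22 → sign +
step 2: pivot 3/61 → sign +
step 3: pivot -3 → sign −
signature = (3, 1, 0)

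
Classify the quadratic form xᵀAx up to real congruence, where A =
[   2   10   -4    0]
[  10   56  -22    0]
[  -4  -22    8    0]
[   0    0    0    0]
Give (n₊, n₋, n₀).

step 0: pivot 2 → sign +
step 1: pivot 6 → sign +
step 2: pivot -2/3 → sign −
step 3: row/col 3 already zero → sign 0
signature = (2, 1, 1)

Answer: (2, 1, 1)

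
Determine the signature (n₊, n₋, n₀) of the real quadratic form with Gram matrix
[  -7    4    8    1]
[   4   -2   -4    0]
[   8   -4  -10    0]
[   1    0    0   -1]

Answer: (1, 3, 0)

Derivation:
step 0: pivot -7 → sign −
step 1: pivot 2/7 → sign +
step 2: pivot -2 → sign −
step 3: pivot -2 → sign −
signature = (1, 3, 0)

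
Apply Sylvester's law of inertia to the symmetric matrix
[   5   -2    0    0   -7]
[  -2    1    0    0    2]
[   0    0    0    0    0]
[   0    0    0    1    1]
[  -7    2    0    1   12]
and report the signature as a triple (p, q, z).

step 0: pivot 5 → sign +
step 1: pivot 1/5 → sign +
step 2: pivot 1 → sign +
step 3: pivot -2 → sign −
step 4: row/col 4 already zero → sign 0
signature = (3, 1, 1)

Answer: (3, 1, 1)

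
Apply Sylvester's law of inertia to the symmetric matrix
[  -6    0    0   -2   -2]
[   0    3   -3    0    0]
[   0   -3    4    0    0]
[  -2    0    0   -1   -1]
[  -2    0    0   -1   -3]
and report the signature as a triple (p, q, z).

step 0: pivot -6 → sign −
step 1: pivot 3 → sign +
step 2: pivot 1 → sign +
step 3: pivot -1/3 → sign −
step 4: pivot -2 → sign −
signature = (2, 3, 0)

Answer: (2, 3, 0)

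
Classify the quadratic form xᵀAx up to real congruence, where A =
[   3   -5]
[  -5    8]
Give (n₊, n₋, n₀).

step 0: pivot 3 → sign +
step 1: pivot -1/3 → sign −
signature = (1, 1, 0)

Answer: (1, 1, 0)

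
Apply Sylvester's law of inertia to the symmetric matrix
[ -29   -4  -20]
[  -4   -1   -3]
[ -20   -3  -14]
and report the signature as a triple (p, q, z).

Answer: (0, 3, 0)

Derivation:
step 0: pivot -29 → sign −
step 1: pivot -13/29 → sign −
step 2: pivot -1/13 → sign −
signature = (0, 3, 0)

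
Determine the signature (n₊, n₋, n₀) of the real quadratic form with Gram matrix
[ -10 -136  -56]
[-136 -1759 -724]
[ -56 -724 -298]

Answer: (1, 2, 0)

Derivation:
step 0: pivot -10 → sign −
step 1: pivot 453/5 → sign +
step 2: pivot -2/453 → sign −
signature = (1, 2, 0)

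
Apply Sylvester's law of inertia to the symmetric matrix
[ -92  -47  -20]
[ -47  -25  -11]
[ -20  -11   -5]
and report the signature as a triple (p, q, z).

Answer: (0, 3, 0)

Derivation:
step 0: pivot -92 → sign −
step 1: pivot -91/92 → sign −
step 2: pivot -3/91 → sign −
signature = (0, 3, 0)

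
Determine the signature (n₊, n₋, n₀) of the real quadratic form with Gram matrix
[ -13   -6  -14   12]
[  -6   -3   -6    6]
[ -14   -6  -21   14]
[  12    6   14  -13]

step 0: pivot -13 → sign −
step 1: pivot -3/13 → sign −
step 2: pivot -5 → sign −
step 3: pivot -1/5 → sign −
signature = (0, 4, 0)

Answer: (0, 4, 0)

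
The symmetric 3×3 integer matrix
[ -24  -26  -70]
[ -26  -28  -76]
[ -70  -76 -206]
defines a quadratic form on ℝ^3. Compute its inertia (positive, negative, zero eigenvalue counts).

step 0: pivot -24 → sign −
step 1: pivot 1/6 → sign +
step 2: pivot -2 → sign −
signature = (1, 2, 0)

Answer: (1, 2, 0)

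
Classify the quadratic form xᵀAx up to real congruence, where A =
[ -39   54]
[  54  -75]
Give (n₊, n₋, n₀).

Answer: (0, 2, 0)

Derivation:
step 0: pivot -39 → sign −
step 1: pivot -3/13 → sign −
signature = (0, 2, 0)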